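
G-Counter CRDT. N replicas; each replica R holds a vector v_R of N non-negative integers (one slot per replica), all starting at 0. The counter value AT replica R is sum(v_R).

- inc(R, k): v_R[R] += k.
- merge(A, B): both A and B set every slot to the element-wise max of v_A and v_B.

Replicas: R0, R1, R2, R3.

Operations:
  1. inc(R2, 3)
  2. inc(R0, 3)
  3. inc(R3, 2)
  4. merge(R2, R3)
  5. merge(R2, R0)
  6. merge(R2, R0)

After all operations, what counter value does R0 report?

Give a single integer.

Answer: 8

Derivation:
Op 1: inc R2 by 3 -> R2=(0,0,3,0) value=3
Op 2: inc R0 by 3 -> R0=(3,0,0,0) value=3
Op 3: inc R3 by 2 -> R3=(0,0,0,2) value=2
Op 4: merge R2<->R3 -> R2=(0,0,3,2) R3=(0,0,3,2)
Op 5: merge R2<->R0 -> R2=(3,0,3,2) R0=(3,0,3,2)
Op 6: merge R2<->R0 -> R2=(3,0,3,2) R0=(3,0,3,2)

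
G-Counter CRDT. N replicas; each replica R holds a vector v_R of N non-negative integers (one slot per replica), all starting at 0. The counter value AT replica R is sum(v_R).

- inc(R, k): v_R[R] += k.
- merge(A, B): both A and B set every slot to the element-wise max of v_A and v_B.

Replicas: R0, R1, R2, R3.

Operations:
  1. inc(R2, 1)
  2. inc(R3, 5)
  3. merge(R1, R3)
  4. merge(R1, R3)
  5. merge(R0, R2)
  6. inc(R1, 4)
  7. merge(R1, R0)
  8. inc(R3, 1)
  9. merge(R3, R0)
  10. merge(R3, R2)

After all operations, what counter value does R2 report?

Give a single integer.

Op 1: inc R2 by 1 -> R2=(0,0,1,0) value=1
Op 2: inc R3 by 5 -> R3=(0,0,0,5) value=5
Op 3: merge R1<->R3 -> R1=(0,0,0,5) R3=(0,0,0,5)
Op 4: merge R1<->R3 -> R1=(0,0,0,5) R3=(0,0,0,5)
Op 5: merge R0<->R2 -> R0=(0,0,1,0) R2=(0,0,1,0)
Op 6: inc R1 by 4 -> R1=(0,4,0,5) value=9
Op 7: merge R1<->R0 -> R1=(0,4,1,5) R0=(0,4,1,5)
Op 8: inc R3 by 1 -> R3=(0,0,0,6) value=6
Op 9: merge R3<->R0 -> R3=(0,4,1,6) R0=(0,4,1,6)
Op 10: merge R3<->R2 -> R3=(0,4,1,6) R2=(0,4,1,6)

Answer: 11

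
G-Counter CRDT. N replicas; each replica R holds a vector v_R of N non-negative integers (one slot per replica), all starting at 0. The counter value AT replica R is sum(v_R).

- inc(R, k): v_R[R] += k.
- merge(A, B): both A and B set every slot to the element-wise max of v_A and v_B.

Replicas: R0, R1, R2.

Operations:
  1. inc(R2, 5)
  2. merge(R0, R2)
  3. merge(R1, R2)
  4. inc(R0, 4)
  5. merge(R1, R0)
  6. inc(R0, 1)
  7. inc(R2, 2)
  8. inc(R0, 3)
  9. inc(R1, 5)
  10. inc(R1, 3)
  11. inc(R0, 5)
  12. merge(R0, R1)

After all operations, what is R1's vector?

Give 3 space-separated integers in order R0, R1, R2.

Answer: 13 8 5

Derivation:
Op 1: inc R2 by 5 -> R2=(0,0,5) value=5
Op 2: merge R0<->R2 -> R0=(0,0,5) R2=(0,0,5)
Op 3: merge R1<->R2 -> R1=(0,0,5) R2=(0,0,5)
Op 4: inc R0 by 4 -> R0=(4,0,5) value=9
Op 5: merge R1<->R0 -> R1=(4,0,5) R0=(4,0,5)
Op 6: inc R0 by 1 -> R0=(5,0,5) value=10
Op 7: inc R2 by 2 -> R2=(0,0,7) value=7
Op 8: inc R0 by 3 -> R0=(8,0,5) value=13
Op 9: inc R1 by 5 -> R1=(4,5,5) value=14
Op 10: inc R1 by 3 -> R1=(4,8,5) value=17
Op 11: inc R0 by 5 -> R0=(13,0,5) value=18
Op 12: merge R0<->R1 -> R0=(13,8,5) R1=(13,8,5)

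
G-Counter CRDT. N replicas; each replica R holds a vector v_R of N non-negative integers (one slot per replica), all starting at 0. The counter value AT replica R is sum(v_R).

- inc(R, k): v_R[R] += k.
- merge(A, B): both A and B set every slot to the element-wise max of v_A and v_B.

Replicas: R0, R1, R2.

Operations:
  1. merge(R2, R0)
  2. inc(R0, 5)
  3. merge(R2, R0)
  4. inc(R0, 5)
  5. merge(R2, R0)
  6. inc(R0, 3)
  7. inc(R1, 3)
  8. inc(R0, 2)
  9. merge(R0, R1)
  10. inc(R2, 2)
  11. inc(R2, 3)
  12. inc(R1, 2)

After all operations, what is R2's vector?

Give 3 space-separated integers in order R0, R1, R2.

Answer: 10 0 5

Derivation:
Op 1: merge R2<->R0 -> R2=(0,0,0) R0=(0,0,0)
Op 2: inc R0 by 5 -> R0=(5,0,0) value=5
Op 3: merge R2<->R0 -> R2=(5,0,0) R0=(5,0,0)
Op 4: inc R0 by 5 -> R0=(10,0,0) value=10
Op 5: merge R2<->R0 -> R2=(10,0,0) R0=(10,0,0)
Op 6: inc R0 by 3 -> R0=(13,0,0) value=13
Op 7: inc R1 by 3 -> R1=(0,3,0) value=3
Op 8: inc R0 by 2 -> R0=(15,0,0) value=15
Op 9: merge R0<->R1 -> R0=(15,3,0) R1=(15,3,0)
Op 10: inc R2 by 2 -> R2=(10,0,2) value=12
Op 11: inc R2 by 3 -> R2=(10,0,5) value=15
Op 12: inc R1 by 2 -> R1=(15,5,0) value=20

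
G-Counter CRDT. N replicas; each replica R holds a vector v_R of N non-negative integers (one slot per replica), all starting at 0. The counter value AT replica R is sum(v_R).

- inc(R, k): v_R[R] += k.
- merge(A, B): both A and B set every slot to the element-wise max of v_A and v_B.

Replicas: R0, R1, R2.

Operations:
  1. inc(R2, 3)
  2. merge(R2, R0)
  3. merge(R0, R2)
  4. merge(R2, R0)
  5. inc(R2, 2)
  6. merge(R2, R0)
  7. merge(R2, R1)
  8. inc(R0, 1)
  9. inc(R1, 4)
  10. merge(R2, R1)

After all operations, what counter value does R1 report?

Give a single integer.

Op 1: inc R2 by 3 -> R2=(0,0,3) value=3
Op 2: merge R2<->R0 -> R2=(0,0,3) R0=(0,0,3)
Op 3: merge R0<->R2 -> R0=(0,0,3) R2=(0,0,3)
Op 4: merge R2<->R0 -> R2=(0,0,3) R0=(0,0,3)
Op 5: inc R2 by 2 -> R2=(0,0,5) value=5
Op 6: merge R2<->R0 -> R2=(0,0,5) R0=(0,0,5)
Op 7: merge R2<->R1 -> R2=(0,0,5) R1=(0,0,5)
Op 8: inc R0 by 1 -> R0=(1,0,5) value=6
Op 9: inc R1 by 4 -> R1=(0,4,5) value=9
Op 10: merge R2<->R1 -> R2=(0,4,5) R1=(0,4,5)

Answer: 9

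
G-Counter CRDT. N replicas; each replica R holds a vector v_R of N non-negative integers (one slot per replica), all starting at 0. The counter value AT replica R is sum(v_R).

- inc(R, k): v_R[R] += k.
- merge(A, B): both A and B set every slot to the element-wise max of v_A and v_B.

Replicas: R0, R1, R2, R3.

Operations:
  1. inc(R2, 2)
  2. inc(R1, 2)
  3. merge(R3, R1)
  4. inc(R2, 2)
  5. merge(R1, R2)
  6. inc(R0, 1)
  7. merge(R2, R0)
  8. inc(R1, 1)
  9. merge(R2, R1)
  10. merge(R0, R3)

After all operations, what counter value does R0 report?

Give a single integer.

Answer: 7

Derivation:
Op 1: inc R2 by 2 -> R2=(0,0,2,0) value=2
Op 2: inc R1 by 2 -> R1=(0,2,0,0) value=2
Op 3: merge R3<->R1 -> R3=(0,2,0,0) R1=(0,2,0,0)
Op 4: inc R2 by 2 -> R2=(0,0,4,0) value=4
Op 5: merge R1<->R2 -> R1=(0,2,4,0) R2=(0,2,4,0)
Op 6: inc R0 by 1 -> R0=(1,0,0,0) value=1
Op 7: merge R2<->R0 -> R2=(1,2,4,0) R0=(1,2,4,0)
Op 8: inc R1 by 1 -> R1=(0,3,4,0) value=7
Op 9: merge R2<->R1 -> R2=(1,3,4,0) R1=(1,3,4,0)
Op 10: merge R0<->R3 -> R0=(1,2,4,0) R3=(1,2,4,0)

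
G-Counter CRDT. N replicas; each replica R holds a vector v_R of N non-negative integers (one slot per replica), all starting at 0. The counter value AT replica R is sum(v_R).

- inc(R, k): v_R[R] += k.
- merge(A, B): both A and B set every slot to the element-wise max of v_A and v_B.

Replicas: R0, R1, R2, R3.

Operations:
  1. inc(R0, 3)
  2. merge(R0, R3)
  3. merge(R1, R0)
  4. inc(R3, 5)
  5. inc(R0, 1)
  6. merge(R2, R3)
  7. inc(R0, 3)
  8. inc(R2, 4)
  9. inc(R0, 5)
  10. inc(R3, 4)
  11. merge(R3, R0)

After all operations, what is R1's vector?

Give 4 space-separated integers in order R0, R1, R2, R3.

Op 1: inc R0 by 3 -> R0=(3,0,0,0) value=3
Op 2: merge R0<->R3 -> R0=(3,0,0,0) R3=(3,0,0,0)
Op 3: merge R1<->R0 -> R1=(3,0,0,0) R0=(3,0,0,0)
Op 4: inc R3 by 5 -> R3=(3,0,0,5) value=8
Op 5: inc R0 by 1 -> R0=(4,0,0,0) value=4
Op 6: merge R2<->R3 -> R2=(3,0,0,5) R3=(3,0,0,5)
Op 7: inc R0 by 3 -> R0=(7,0,0,0) value=7
Op 8: inc R2 by 4 -> R2=(3,0,4,5) value=12
Op 9: inc R0 by 5 -> R0=(12,0,0,0) value=12
Op 10: inc R3 by 4 -> R3=(3,0,0,9) value=12
Op 11: merge R3<->R0 -> R3=(12,0,0,9) R0=(12,0,0,9)

Answer: 3 0 0 0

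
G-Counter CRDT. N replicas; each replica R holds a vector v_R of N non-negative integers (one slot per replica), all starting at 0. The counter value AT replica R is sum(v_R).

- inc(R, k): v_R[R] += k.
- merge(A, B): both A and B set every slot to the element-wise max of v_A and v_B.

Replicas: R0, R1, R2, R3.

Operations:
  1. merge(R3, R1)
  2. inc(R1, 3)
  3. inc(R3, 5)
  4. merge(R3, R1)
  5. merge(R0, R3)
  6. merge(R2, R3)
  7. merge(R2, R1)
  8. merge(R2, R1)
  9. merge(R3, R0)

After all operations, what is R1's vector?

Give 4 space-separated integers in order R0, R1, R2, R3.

Op 1: merge R3<->R1 -> R3=(0,0,0,0) R1=(0,0,0,0)
Op 2: inc R1 by 3 -> R1=(0,3,0,0) value=3
Op 3: inc R3 by 5 -> R3=(0,0,0,5) value=5
Op 4: merge R3<->R1 -> R3=(0,3,0,5) R1=(0,3,0,5)
Op 5: merge R0<->R3 -> R0=(0,3,0,5) R3=(0,3,0,5)
Op 6: merge R2<->R3 -> R2=(0,3,0,5) R3=(0,3,0,5)
Op 7: merge R2<->R1 -> R2=(0,3,0,5) R1=(0,3,0,5)
Op 8: merge R2<->R1 -> R2=(0,3,0,5) R1=(0,3,0,5)
Op 9: merge R3<->R0 -> R3=(0,3,0,5) R0=(0,3,0,5)

Answer: 0 3 0 5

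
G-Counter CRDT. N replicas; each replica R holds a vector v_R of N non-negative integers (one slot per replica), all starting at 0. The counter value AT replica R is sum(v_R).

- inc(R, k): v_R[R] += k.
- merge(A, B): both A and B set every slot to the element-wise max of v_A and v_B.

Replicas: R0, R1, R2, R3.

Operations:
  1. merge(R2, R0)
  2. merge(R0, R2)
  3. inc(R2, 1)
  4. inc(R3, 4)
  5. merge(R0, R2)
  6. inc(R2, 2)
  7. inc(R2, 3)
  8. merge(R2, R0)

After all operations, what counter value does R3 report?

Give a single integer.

Op 1: merge R2<->R0 -> R2=(0,0,0,0) R0=(0,0,0,0)
Op 2: merge R0<->R2 -> R0=(0,0,0,0) R2=(0,0,0,0)
Op 3: inc R2 by 1 -> R2=(0,0,1,0) value=1
Op 4: inc R3 by 4 -> R3=(0,0,0,4) value=4
Op 5: merge R0<->R2 -> R0=(0,0,1,0) R2=(0,0,1,0)
Op 6: inc R2 by 2 -> R2=(0,0,3,0) value=3
Op 7: inc R2 by 3 -> R2=(0,0,6,0) value=6
Op 8: merge R2<->R0 -> R2=(0,0,6,0) R0=(0,0,6,0)

Answer: 4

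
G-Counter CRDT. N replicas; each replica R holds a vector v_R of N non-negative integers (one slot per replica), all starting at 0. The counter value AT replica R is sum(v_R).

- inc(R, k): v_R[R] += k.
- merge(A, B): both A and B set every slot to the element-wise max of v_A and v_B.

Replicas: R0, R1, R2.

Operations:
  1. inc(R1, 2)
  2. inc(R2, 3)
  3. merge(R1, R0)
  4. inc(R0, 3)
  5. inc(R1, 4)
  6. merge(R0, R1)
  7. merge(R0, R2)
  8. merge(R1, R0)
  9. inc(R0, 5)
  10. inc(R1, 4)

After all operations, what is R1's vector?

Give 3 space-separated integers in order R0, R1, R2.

Answer: 3 10 3

Derivation:
Op 1: inc R1 by 2 -> R1=(0,2,0) value=2
Op 2: inc R2 by 3 -> R2=(0,0,3) value=3
Op 3: merge R1<->R0 -> R1=(0,2,0) R0=(0,2,0)
Op 4: inc R0 by 3 -> R0=(3,2,0) value=5
Op 5: inc R1 by 4 -> R1=(0,6,0) value=6
Op 6: merge R0<->R1 -> R0=(3,6,0) R1=(3,6,0)
Op 7: merge R0<->R2 -> R0=(3,6,3) R2=(3,6,3)
Op 8: merge R1<->R0 -> R1=(3,6,3) R0=(3,6,3)
Op 9: inc R0 by 5 -> R0=(8,6,3) value=17
Op 10: inc R1 by 4 -> R1=(3,10,3) value=16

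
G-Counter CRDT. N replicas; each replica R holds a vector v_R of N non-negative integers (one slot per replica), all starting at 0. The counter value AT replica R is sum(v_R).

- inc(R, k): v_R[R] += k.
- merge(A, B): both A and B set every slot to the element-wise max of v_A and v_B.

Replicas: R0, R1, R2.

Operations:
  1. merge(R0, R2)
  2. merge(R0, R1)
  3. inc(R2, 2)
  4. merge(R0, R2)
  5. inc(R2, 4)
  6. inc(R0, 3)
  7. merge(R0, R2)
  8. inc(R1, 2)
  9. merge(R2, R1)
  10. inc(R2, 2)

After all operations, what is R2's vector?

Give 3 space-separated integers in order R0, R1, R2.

Answer: 3 2 8

Derivation:
Op 1: merge R0<->R2 -> R0=(0,0,0) R2=(0,0,0)
Op 2: merge R0<->R1 -> R0=(0,0,0) R1=(0,0,0)
Op 3: inc R2 by 2 -> R2=(0,0,2) value=2
Op 4: merge R0<->R2 -> R0=(0,0,2) R2=(0,0,2)
Op 5: inc R2 by 4 -> R2=(0,0,6) value=6
Op 6: inc R0 by 3 -> R0=(3,0,2) value=5
Op 7: merge R0<->R2 -> R0=(3,0,6) R2=(3,0,6)
Op 8: inc R1 by 2 -> R1=(0,2,0) value=2
Op 9: merge R2<->R1 -> R2=(3,2,6) R1=(3,2,6)
Op 10: inc R2 by 2 -> R2=(3,2,8) value=13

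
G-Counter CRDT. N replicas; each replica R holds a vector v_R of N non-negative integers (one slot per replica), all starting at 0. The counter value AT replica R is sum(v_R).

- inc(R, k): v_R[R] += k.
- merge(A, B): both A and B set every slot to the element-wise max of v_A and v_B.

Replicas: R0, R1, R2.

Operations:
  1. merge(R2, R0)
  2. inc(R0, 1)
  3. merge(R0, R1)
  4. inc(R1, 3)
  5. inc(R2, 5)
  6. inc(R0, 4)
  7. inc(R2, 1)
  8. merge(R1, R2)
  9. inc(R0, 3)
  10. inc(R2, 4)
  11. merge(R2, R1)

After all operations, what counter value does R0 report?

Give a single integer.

Op 1: merge R2<->R0 -> R2=(0,0,0) R0=(0,0,0)
Op 2: inc R0 by 1 -> R0=(1,0,0) value=1
Op 3: merge R0<->R1 -> R0=(1,0,0) R1=(1,0,0)
Op 4: inc R1 by 3 -> R1=(1,3,0) value=4
Op 5: inc R2 by 5 -> R2=(0,0,5) value=5
Op 6: inc R0 by 4 -> R0=(5,0,0) value=5
Op 7: inc R2 by 1 -> R2=(0,0,6) value=6
Op 8: merge R1<->R2 -> R1=(1,3,6) R2=(1,3,6)
Op 9: inc R0 by 3 -> R0=(8,0,0) value=8
Op 10: inc R2 by 4 -> R2=(1,3,10) value=14
Op 11: merge R2<->R1 -> R2=(1,3,10) R1=(1,3,10)

Answer: 8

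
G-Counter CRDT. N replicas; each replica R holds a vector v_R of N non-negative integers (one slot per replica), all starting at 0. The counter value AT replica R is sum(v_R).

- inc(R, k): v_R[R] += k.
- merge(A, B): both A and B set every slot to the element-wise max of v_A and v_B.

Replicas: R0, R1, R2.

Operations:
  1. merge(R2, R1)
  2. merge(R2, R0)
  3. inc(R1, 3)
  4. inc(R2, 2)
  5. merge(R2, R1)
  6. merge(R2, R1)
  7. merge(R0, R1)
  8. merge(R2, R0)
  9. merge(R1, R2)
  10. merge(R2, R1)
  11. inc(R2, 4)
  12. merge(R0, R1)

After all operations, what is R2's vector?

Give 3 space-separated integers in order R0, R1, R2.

Answer: 0 3 6

Derivation:
Op 1: merge R2<->R1 -> R2=(0,0,0) R1=(0,0,0)
Op 2: merge R2<->R0 -> R2=(0,0,0) R0=(0,0,0)
Op 3: inc R1 by 3 -> R1=(0,3,0) value=3
Op 4: inc R2 by 2 -> R2=(0,0,2) value=2
Op 5: merge R2<->R1 -> R2=(0,3,2) R1=(0,3,2)
Op 6: merge R2<->R1 -> R2=(0,3,2) R1=(0,3,2)
Op 7: merge R0<->R1 -> R0=(0,3,2) R1=(0,3,2)
Op 8: merge R2<->R0 -> R2=(0,3,2) R0=(0,3,2)
Op 9: merge R1<->R2 -> R1=(0,3,2) R2=(0,3,2)
Op 10: merge R2<->R1 -> R2=(0,3,2) R1=(0,3,2)
Op 11: inc R2 by 4 -> R2=(0,3,6) value=9
Op 12: merge R0<->R1 -> R0=(0,3,2) R1=(0,3,2)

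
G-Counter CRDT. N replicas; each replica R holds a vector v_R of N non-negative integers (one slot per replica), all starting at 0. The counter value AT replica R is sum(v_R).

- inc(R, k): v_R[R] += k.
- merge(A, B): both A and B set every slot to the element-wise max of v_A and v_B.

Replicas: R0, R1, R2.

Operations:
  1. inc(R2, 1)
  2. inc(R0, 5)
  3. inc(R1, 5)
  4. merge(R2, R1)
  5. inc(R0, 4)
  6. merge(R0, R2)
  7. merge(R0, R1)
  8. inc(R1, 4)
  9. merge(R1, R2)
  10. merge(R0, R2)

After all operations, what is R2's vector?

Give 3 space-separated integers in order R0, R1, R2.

Op 1: inc R2 by 1 -> R2=(0,0,1) value=1
Op 2: inc R0 by 5 -> R0=(5,0,0) value=5
Op 3: inc R1 by 5 -> R1=(0,5,0) value=5
Op 4: merge R2<->R1 -> R2=(0,5,1) R1=(0,5,1)
Op 5: inc R0 by 4 -> R0=(9,0,0) value=9
Op 6: merge R0<->R2 -> R0=(9,5,1) R2=(9,5,1)
Op 7: merge R0<->R1 -> R0=(9,5,1) R1=(9,5,1)
Op 8: inc R1 by 4 -> R1=(9,9,1) value=19
Op 9: merge R1<->R2 -> R1=(9,9,1) R2=(9,9,1)
Op 10: merge R0<->R2 -> R0=(9,9,1) R2=(9,9,1)

Answer: 9 9 1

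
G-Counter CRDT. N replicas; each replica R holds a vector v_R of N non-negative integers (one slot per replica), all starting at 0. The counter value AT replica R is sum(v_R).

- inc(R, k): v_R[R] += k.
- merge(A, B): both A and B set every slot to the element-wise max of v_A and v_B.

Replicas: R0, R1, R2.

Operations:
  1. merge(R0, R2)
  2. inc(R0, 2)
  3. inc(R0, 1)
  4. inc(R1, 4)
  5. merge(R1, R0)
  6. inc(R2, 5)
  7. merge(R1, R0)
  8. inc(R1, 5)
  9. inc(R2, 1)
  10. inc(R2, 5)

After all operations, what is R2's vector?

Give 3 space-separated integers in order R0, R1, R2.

Answer: 0 0 11

Derivation:
Op 1: merge R0<->R2 -> R0=(0,0,0) R2=(0,0,0)
Op 2: inc R0 by 2 -> R0=(2,0,0) value=2
Op 3: inc R0 by 1 -> R0=(3,0,0) value=3
Op 4: inc R1 by 4 -> R1=(0,4,0) value=4
Op 5: merge R1<->R0 -> R1=(3,4,0) R0=(3,4,0)
Op 6: inc R2 by 5 -> R2=(0,0,5) value=5
Op 7: merge R1<->R0 -> R1=(3,4,0) R0=(3,4,0)
Op 8: inc R1 by 5 -> R1=(3,9,0) value=12
Op 9: inc R2 by 1 -> R2=(0,0,6) value=6
Op 10: inc R2 by 5 -> R2=(0,0,11) value=11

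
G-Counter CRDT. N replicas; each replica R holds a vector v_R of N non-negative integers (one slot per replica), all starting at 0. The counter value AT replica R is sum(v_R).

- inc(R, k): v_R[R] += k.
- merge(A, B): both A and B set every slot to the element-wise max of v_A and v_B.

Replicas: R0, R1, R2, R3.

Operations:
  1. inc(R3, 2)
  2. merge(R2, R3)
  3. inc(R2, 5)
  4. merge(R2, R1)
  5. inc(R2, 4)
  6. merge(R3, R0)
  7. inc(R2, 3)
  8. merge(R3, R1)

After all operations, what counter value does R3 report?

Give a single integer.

Op 1: inc R3 by 2 -> R3=(0,0,0,2) value=2
Op 2: merge R2<->R3 -> R2=(0,0,0,2) R3=(0,0,0,2)
Op 3: inc R2 by 5 -> R2=(0,0,5,2) value=7
Op 4: merge R2<->R1 -> R2=(0,0,5,2) R1=(0,0,5,2)
Op 5: inc R2 by 4 -> R2=(0,0,9,2) value=11
Op 6: merge R3<->R0 -> R3=(0,0,0,2) R0=(0,0,0,2)
Op 7: inc R2 by 3 -> R2=(0,0,12,2) value=14
Op 8: merge R3<->R1 -> R3=(0,0,5,2) R1=(0,0,5,2)

Answer: 7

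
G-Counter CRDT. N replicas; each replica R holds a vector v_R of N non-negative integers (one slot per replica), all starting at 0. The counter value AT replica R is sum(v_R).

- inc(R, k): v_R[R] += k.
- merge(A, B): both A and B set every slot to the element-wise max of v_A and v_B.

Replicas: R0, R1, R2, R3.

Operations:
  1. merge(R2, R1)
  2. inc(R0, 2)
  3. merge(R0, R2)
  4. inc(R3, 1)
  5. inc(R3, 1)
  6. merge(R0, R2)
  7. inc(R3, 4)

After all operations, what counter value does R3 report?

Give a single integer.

Answer: 6

Derivation:
Op 1: merge R2<->R1 -> R2=(0,0,0,0) R1=(0,0,0,0)
Op 2: inc R0 by 2 -> R0=(2,0,0,0) value=2
Op 3: merge R0<->R2 -> R0=(2,0,0,0) R2=(2,0,0,0)
Op 4: inc R3 by 1 -> R3=(0,0,0,1) value=1
Op 5: inc R3 by 1 -> R3=(0,0,0,2) value=2
Op 6: merge R0<->R2 -> R0=(2,0,0,0) R2=(2,0,0,0)
Op 7: inc R3 by 4 -> R3=(0,0,0,6) value=6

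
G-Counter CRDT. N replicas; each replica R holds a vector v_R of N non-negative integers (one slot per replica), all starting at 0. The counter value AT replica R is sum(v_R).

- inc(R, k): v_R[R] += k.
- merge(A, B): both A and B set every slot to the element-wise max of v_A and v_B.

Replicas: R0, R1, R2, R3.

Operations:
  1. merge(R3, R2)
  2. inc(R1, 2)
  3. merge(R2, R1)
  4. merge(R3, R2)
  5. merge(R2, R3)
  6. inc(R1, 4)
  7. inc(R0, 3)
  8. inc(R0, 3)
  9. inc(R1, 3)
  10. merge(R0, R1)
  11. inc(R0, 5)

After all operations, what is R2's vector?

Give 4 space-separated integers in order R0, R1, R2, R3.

Answer: 0 2 0 0

Derivation:
Op 1: merge R3<->R2 -> R3=(0,0,0,0) R2=(0,0,0,0)
Op 2: inc R1 by 2 -> R1=(0,2,0,0) value=2
Op 3: merge R2<->R1 -> R2=(0,2,0,0) R1=(0,2,0,0)
Op 4: merge R3<->R2 -> R3=(0,2,0,0) R2=(0,2,0,0)
Op 5: merge R2<->R3 -> R2=(0,2,0,0) R3=(0,2,0,0)
Op 6: inc R1 by 4 -> R1=(0,6,0,0) value=6
Op 7: inc R0 by 3 -> R0=(3,0,0,0) value=3
Op 8: inc R0 by 3 -> R0=(6,0,0,0) value=6
Op 9: inc R1 by 3 -> R1=(0,9,0,0) value=9
Op 10: merge R0<->R1 -> R0=(6,9,0,0) R1=(6,9,0,0)
Op 11: inc R0 by 5 -> R0=(11,9,0,0) value=20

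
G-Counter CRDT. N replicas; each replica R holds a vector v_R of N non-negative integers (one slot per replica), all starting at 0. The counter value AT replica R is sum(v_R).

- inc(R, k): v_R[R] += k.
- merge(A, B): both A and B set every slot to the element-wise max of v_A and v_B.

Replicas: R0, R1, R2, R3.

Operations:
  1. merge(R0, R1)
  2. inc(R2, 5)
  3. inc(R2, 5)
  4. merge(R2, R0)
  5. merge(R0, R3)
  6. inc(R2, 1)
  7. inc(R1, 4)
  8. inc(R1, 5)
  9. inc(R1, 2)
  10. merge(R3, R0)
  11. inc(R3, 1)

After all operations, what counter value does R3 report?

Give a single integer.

Answer: 11

Derivation:
Op 1: merge R0<->R1 -> R0=(0,0,0,0) R1=(0,0,0,0)
Op 2: inc R2 by 5 -> R2=(0,0,5,0) value=5
Op 3: inc R2 by 5 -> R2=(0,0,10,0) value=10
Op 4: merge R2<->R0 -> R2=(0,0,10,0) R0=(0,0,10,0)
Op 5: merge R0<->R3 -> R0=(0,0,10,0) R3=(0,0,10,0)
Op 6: inc R2 by 1 -> R2=(0,0,11,0) value=11
Op 7: inc R1 by 4 -> R1=(0,4,0,0) value=4
Op 8: inc R1 by 5 -> R1=(0,9,0,0) value=9
Op 9: inc R1 by 2 -> R1=(0,11,0,0) value=11
Op 10: merge R3<->R0 -> R3=(0,0,10,0) R0=(0,0,10,0)
Op 11: inc R3 by 1 -> R3=(0,0,10,1) value=11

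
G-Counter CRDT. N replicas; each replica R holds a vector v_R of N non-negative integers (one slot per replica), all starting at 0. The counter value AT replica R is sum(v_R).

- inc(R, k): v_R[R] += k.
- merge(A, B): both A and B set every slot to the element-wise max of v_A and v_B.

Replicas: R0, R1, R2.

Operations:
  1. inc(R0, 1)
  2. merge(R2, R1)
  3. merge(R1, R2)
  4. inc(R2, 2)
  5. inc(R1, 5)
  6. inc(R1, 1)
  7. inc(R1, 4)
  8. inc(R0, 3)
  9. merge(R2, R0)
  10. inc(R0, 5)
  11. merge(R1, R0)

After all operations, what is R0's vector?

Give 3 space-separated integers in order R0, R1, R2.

Answer: 9 10 2

Derivation:
Op 1: inc R0 by 1 -> R0=(1,0,0) value=1
Op 2: merge R2<->R1 -> R2=(0,0,0) R1=(0,0,0)
Op 3: merge R1<->R2 -> R1=(0,0,0) R2=(0,0,0)
Op 4: inc R2 by 2 -> R2=(0,0,2) value=2
Op 5: inc R1 by 5 -> R1=(0,5,0) value=5
Op 6: inc R1 by 1 -> R1=(0,6,0) value=6
Op 7: inc R1 by 4 -> R1=(0,10,0) value=10
Op 8: inc R0 by 3 -> R0=(4,0,0) value=4
Op 9: merge R2<->R0 -> R2=(4,0,2) R0=(4,0,2)
Op 10: inc R0 by 5 -> R0=(9,0,2) value=11
Op 11: merge R1<->R0 -> R1=(9,10,2) R0=(9,10,2)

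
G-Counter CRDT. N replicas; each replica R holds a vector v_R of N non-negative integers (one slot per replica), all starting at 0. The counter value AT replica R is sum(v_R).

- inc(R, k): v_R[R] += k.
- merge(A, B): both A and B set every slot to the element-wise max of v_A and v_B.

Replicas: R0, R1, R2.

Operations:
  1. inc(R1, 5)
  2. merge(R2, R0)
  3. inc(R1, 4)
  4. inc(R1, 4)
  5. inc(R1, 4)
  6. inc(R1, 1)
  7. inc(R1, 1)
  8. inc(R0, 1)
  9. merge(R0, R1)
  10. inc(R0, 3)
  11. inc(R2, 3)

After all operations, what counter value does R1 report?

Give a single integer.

Answer: 20

Derivation:
Op 1: inc R1 by 5 -> R1=(0,5,0) value=5
Op 2: merge R2<->R0 -> R2=(0,0,0) R0=(0,0,0)
Op 3: inc R1 by 4 -> R1=(0,9,0) value=9
Op 4: inc R1 by 4 -> R1=(0,13,0) value=13
Op 5: inc R1 by 4 -> R1=(0,17,0) value=17
Op 6: inc R1 by 1 -> R1=(0,18,0) value=18
Op 7: inc R1 by 1 -> R1=(0,19,0) value=19
Op 8: inc R0 by 1 -> R0=(1,0,0) value=1
Op 9: merge R0<->R1 -> R0=(1,19,0) R1=(1,19,0)
Op 10: inc R0 by 3 -> R0=(4,19,0) value=23
Op 11: inc R2 by 3 -> R2=(0,0,3) value=3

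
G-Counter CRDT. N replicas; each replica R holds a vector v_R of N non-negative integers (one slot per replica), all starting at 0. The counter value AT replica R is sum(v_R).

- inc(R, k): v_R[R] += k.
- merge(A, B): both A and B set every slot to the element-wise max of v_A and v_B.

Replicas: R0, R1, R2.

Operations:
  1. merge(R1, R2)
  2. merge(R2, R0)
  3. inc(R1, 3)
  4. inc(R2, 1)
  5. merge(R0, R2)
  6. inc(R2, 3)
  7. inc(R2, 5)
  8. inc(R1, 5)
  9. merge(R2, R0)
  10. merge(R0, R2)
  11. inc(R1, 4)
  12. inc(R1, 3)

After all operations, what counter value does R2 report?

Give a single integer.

Answer: 9

Derivation:
Op 1: merge R1<->R2 -> R1=(0,0,0) R2=(0,0,0)
Op 2: merge R2<->R0 -> R2=(0,0,0) R0=(0,0,0)
Op 3: inc R1 by 3 -> R1=(0,3,0) value=3
Op 4: inc R2 by 1 -> R2=(0,0,1) value=1
Op 5: merge R0<->R2 -> R0=(0,0,1) R2=(0,0,1)
Op 6: inc R2 by 3 -> R2=(0,0,4) value=4
Op 7: inc R2 by 5 -> R2=(0,0,9) value=9
Op 8: inc R1 by 5 -> R1=(0,8,0) value=8
Op 9: merge R2<->R0 -> R2=(0,0,9) R0=(0,0,9)
Op 10: merge R0<->R2 -> R0=(0,0,9) R2=(0,0,9)
Op 11: inc R1 by 4 -> R1=(0,12,0) value=12
Op 12: inc R1 by 3 -> R1=(0,15,0) value=15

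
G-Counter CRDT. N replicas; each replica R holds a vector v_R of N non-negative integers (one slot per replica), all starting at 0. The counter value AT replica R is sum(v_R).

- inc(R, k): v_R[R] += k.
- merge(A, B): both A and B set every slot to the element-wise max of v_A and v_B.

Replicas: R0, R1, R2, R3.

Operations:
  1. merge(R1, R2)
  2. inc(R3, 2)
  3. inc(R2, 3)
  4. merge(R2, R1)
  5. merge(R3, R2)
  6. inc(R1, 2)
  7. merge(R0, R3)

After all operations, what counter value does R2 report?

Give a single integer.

Op 1: merge R1<->R2 -> R1=(0,0,0,0) R2=(0,0,0,0)
Op 2: inc R3 by 2 -> R3=(0,0,0,2) value=2
Op 3: inc R2 by 3 -> R2=(0,0,3,0) value=3
Op 4: merge R2<->R1 -> R2=(0,0,3,0) R1=(0,0,3,0)
Op 5: merge R3<->R2 -> R3=(0,0,3,2) R2=(0,0,3,2)
Op 6: inc R1 by 2 -> R1=(0,2,3,0) value=5
Op 7: merge R0<->R3 -> R0=(0,0,3,2) R3=(0,0,3,2)

Answer: 5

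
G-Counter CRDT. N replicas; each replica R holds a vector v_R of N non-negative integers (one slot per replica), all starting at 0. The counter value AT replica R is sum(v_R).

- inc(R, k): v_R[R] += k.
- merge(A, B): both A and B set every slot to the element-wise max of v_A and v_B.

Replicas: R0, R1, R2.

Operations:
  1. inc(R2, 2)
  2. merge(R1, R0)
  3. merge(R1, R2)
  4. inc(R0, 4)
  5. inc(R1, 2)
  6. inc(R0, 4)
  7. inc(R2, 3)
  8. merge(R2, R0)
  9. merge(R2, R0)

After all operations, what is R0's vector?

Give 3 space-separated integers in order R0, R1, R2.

Op 1: inc R2 by 2 -> R2=(0,0,2) value=2
Op 2: merge R1<->R0 -> R1=(0,0,0) R0=(0,0,0)
Op 3: merge R1<->R2 -> R1=(0,0,2) R2=(0,0,2)
Op 4: inc R0 by 4 -> R0=(4,0,0) value=4
Op 5: inc R1 by 2 -> R1=(0,2,2) value=4
Op 6: inc R0 by 4 -> R0=(8,0,0) value=8
Op 7: inc R2 by 3 -> R2=(0,0,5) value=5
Op 8: merge R2<->R0 -> R2=(8,0,5) R0=(8,0,5)
Op 9: merge R2<->R0 -> R2=(8,0,5) R0=(8,0,5)

Answer: 8 0 5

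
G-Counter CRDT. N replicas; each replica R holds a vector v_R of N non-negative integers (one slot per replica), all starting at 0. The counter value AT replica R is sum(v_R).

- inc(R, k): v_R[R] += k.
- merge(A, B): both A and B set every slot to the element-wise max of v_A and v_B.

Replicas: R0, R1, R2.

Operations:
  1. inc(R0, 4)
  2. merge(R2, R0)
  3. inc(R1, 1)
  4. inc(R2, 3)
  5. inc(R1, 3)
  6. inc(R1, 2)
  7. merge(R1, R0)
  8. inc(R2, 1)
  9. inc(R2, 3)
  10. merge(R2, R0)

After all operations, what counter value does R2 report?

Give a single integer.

Answer: 17

Derivation:
Op 1: inc R0 by 4 -> R0=(4,0,0) value=4
Op 2: merge R2<->R0 -> R2=(4,0,0) R0=(4,0,0)
Op 3: inc R1 by 1 -> R1=(0,1,0) value=1
Op 4: inc R2 by 3 -> R2=(4,0,3) value=7
Op 5: inc R1 by 3 -> R1=(0,4,0) value=4
Op 6: inc R1 by 2 -> R1=(0,6,0) value=6
Op 7: merge R1<->R0 -> R1=(4,6,0) R0=(4,6,0)
Op 8: inc R2 by 1 -> R2=(4,0,4) value=8
Op 9: inc R2 by 3 -> R2=(4,0,7) value=11
Op 10: merge R2<->R0 -> R2=(4,6,7) R0=(4,6,7)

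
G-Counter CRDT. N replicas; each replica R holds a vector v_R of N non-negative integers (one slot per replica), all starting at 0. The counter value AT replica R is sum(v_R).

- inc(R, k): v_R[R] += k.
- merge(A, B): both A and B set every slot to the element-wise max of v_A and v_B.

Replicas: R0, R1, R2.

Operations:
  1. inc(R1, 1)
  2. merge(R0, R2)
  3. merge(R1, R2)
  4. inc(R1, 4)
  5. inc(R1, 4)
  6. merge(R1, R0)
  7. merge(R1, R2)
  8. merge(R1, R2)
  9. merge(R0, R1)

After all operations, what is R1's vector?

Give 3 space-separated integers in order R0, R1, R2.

Answer: 0 9 0

Derivation:
Op 1: inc R1 by 1 -> R1=(0,1,0) value=1
Op 2: merge R0<->R2 -> R0=(0,0,0) R2=(0,0,0)
Op 3: merge R1<->R2 -> R1=(0,1,0) R2=(0,1,0)
Op 4: inc R1 by 4 -> R1=(0,5,0) value=5
Op 5: inc R1 by 4 -> R1=(0,9,0) value=9
Op 6: merge R1<->R0 -> R1=(0,9,0) R0=(0,9,0)
Op 7: merge R1<->R2 -> R1=(0,9,0) R2=(0,9,0)
Op 8: merge R1<->R2 -> R1=(0,9,0) R2=(0,9,0)
Op 9: merge R0<->R1 -> R0=(0,9,0) R1=(0,9,0)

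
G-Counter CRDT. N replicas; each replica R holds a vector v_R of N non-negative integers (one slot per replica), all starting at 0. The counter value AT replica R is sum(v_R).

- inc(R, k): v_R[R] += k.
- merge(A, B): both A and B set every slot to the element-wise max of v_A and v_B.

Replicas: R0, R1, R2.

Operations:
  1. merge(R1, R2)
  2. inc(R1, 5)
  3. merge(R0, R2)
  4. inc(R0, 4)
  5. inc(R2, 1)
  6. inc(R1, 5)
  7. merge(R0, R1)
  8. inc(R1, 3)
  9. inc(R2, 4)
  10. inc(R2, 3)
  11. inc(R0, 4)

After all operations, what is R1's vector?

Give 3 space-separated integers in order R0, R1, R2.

Answer: 4 13 0

Derivation:
Op 1: merge R1<->R2 -> R1=(0,0,0) R2=(0,0,0)
Op 2: inc R1 by 5 -> R1=(0,5,0) value=5
Op 3: merge R0<->R2 -> R0=(0,0,0) R2=(0,0,0)
Op 4: inc R0 by 4 -> R0=(4,0,0) value=4
Op 5: inc R2 by 1 -> R2=(0,0,1) value=1
Op 6: inc R1 by 5 -> R1=(0,10,0) value=10
Op 7: merge R0<->R1 -> R0=(4,10,0) R1=(4,10,0)
Op 8: inc R1 by 3 -> R1=(4,13,0) value=17
Op 9: inc R2 by 4 -> R2=(0,0,5) value=5
Op 10: inc R2 by 3 -> R2=(0,0,8) value=8
Op 11: inc R0 by 4 -> R0=(8,10,0) value=18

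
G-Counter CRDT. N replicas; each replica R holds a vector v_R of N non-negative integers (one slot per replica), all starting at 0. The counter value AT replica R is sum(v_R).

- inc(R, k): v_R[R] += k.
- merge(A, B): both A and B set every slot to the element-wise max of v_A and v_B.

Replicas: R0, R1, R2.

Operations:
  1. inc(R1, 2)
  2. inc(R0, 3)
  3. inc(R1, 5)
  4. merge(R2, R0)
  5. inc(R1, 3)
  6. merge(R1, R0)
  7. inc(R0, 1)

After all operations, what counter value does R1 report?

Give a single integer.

Answer: 13

Derivation:
Op 1: inc R1 by 2 -> R1=(0,2,0) value=2
Op 2: inc R0 by 3 -> R0=(3,0,0) value=3
Op 3: inc R1 by 5 -> R1=(0,7,0) value=7
Op 4: merge R2<->R0 -> R2=(3,0,0) R0=(3,0,0)
Op 5: inc R1 by 3 -> R1=(0,10,0) value=10
Op 6: merge R1<->R0 -> R1=(3,10,0) R0=(3,10,0)
Op 7: inc R0 by 1 -> R0=(4,10,0) value=14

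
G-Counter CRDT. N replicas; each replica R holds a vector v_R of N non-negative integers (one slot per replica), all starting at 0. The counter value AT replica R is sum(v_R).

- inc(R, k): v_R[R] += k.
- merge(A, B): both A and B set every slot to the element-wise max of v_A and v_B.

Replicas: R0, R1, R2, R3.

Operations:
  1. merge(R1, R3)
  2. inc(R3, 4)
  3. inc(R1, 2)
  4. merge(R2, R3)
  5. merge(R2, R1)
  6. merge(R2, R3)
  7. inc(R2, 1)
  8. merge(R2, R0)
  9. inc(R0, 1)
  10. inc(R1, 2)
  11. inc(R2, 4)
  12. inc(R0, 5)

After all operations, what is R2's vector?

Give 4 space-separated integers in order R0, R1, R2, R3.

Answer: 0 2 5 4

Derivation:
Op 1: merge R1<->R3 -> R1=(0,0,0,0) R3=(0,0,0,0)
Op 2: inc R3 by 4 -> R3=(0,0,0,4) value=4
Op 3: inc R1 by 2 -> R1=(0,2,0,0) value=2
Op 4: merge R2<->R3 -> R2=(0,0,0,4) R3=(0,0,0,4)
Op 5: merge R2<->R1 -> R2=(0,2,0,4) R1=(0,2,0,4)
Op 6: merge R2<->R3 -> R2=(0,2,0,4) R3=(0,2,0,4)
Op 7: inc R2 by 1 -> R2=(0,2,1,4) value=7
Op 8: merge R2<->R0 -> R2=(0,2,1,4) R0=(0,2,1,4)
Op 9: inc R0 by 1 -> R0=(1,2,1,4) value=8
Op 10: inc R1 by 2 -> R1=(0,4,0,4) value=8
Op 11: inc R2 by 4 -> R2=(0,2,5,4) value=11
Op 12: inc R0 by 5 -> R0=(6,2,1,4) value=13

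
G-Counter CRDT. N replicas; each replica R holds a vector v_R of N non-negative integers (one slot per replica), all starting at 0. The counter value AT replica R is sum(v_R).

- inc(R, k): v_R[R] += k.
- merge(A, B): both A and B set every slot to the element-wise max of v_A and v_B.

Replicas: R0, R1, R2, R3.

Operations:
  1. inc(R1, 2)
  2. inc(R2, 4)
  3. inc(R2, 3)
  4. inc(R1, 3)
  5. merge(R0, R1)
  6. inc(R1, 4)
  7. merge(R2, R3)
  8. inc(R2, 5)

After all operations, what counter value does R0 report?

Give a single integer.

Op 1: inc R1 by 2 -> R1=(0,2,0,0) value=2
Op 2: inc R2 by 4 -> R2=(0,0,4,0) value=4
Op 3: inc R2 by 3 -> R2=(0,0,7,0) value=7
Op 4: inc R1 by 3 -> R1=(0,5,0,0) value=5
Op 5: merge R0<->R1 -> R0=(0,5,0,0) R1=(0,5,0,0)
Op 6: inc R1 by 4 -> R1=(0,9,0,0) value=9
Op 7: merge R2<->R3 -> R2=(0,0,7,0) R3=(0,0,7,0)
Op 8: inc R2 by 5 -> R2=(0,0,12,0) value=12

Answer: 5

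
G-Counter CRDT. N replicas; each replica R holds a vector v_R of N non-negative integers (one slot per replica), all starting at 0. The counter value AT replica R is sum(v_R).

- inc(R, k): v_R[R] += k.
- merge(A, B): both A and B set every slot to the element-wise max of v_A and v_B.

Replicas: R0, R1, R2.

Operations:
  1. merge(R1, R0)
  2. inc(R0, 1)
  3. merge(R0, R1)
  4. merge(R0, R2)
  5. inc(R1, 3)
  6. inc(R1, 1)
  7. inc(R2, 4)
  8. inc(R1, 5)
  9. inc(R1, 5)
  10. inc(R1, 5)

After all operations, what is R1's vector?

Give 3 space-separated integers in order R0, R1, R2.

Answer: 1 19 0

Derivation:
Op 1: merge R1<->R0 -> R1=(0,0,0) R0=(0,0,0)
Op 2: inc R0 by 1 -> R0=(1,0,0) value=1
Op 3: merge R0<->R1 -> R0=(1,0,0) R1=(1,0,0)
Op 4: merge R0<->R2 -> R0=(1,0,0) R2=(1,0,0)
Op 5: inc R1 by 3 -> R1=(1,3,0) value=4
Op 6: inc R1 by 1 -> R1=(1,4,0) value=5
Op 7: inc R2 by 4 -> R2=(1,0,4) value=5
Op 8: inc R1 by 5 -> R1=(1,9,0) value=10
Op 9: inc R1 by 5 -> R1=(1,14,0) value=15
Op 10: inc R1 by 5 -> R1=(1,19,0) value=20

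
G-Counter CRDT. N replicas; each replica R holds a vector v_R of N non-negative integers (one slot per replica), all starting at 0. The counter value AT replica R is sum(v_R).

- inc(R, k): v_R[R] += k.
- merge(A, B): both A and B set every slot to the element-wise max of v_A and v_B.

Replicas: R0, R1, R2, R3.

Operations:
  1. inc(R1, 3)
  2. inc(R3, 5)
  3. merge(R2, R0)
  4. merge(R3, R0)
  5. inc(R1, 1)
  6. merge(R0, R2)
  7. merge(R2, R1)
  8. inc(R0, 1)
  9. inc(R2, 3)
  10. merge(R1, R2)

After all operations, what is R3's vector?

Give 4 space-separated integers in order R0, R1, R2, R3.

Op 1: inc R1 by 3 -> R1=(0,3,0,0) value=3
Op 2: inc R3 by 5 -> R3=(0,0,0,5) value=5
Op 3: merge R2<->R0 -> R2=(0,0,0,0) R0=(0,0,0,0)
Op 4: merge R3<->R0 -> R3=(0,0,0,5) R0=(0,0,0,5)
Op 5: inc R1 by 1 -> R1=(0,4,0,0) value=4
Op 6: merge R0<->R2 -> R0=(0,0,0,5) R2=(0,0,0,5)
Op 7: merge R2<->R1 -> R2=(0,4,0,5) R1=(0,4,0,5)
Op 8: inc R0 by 1 -> R0=(1,0,0,5) value=6
Op 9: inc R2 by 3 -> R2=(0,4,3,5) value=12
Op 10: merge R1<->R2 -> R1=(0,4,3,5) R2=(0,4,3,5)

Answer: 0 0 0 5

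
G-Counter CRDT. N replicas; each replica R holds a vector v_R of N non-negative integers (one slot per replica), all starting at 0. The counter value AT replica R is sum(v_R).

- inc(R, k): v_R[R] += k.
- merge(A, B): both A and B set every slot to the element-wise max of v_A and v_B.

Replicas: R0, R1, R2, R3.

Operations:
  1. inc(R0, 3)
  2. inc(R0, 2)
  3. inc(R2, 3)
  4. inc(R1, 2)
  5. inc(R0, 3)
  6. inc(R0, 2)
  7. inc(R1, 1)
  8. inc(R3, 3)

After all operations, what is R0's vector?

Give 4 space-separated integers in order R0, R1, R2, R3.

Answer: 10 0 0 0

Derivation:
Op 1: inc R0 by 3 -> R0=(3,0,0,0) value=3
Op 2: inc R0 by 2 -> R0=(5,0,0,0) value=5
Op 3: inc R2 by 3 -> R2=(0,0,3,0) value=3
Op 4: inc R1 by 2 -> R1=(0,2,0,0) value=2
Op 5: inc R0 by 3 -> R0=(8,0,0,0) value=8
Op 6: inc R0 by 2 -> R0=(10,0,0,0) value=10
Op 7: inc R1 by 1 -> R1=(0,3,0,0) value=3
Op 8: inc R3 by 3 -> R3=(0,0,0,3) value=3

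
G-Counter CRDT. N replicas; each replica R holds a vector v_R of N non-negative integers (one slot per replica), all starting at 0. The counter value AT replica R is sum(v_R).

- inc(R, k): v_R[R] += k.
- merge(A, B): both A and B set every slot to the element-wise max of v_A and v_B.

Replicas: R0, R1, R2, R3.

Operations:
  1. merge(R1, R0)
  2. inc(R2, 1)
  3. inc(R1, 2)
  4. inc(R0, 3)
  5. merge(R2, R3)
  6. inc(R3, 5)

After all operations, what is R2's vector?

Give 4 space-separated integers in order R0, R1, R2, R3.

Op 1: merge R1<->R0 -> R1=(0,0,0,0) R0=(0,0,0,0)
Op 2: inc R2 by 1 -> R2=(0,0,1,0) value=1
Op 3: inc R1 by 2 -> R1=(0,2,0,0) value=2
Op 4: inc R0 by 3 -> R0=(3,0,0,0) value=3
Op 5: merge R2<->R3 -> R2=(0,0,1,0) R3=(0,0,1,0)
Op 6: inc R3 by 5 -> R3=(0,0,1,5) value=6

Answer: 0 0 1 0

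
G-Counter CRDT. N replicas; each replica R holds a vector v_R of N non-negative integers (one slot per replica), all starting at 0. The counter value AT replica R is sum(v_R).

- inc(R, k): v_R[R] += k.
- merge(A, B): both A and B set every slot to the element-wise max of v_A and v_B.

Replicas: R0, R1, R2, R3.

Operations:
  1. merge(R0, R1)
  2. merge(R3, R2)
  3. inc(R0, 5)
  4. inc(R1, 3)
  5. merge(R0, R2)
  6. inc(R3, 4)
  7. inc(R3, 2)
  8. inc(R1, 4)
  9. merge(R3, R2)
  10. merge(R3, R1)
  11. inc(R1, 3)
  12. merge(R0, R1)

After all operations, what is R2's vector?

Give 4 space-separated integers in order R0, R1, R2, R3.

Op 1: merge R0<->R1 -> R0=(0,0,0,0) R1=(0,0,0,0)
Op 2: merge R3<->R2 -> R3=(0,0,0,0) R2=(0,0,0,0)
Op 3: inc R0 by 5 -> R0=(5,0,0,0) value=5
Op 4: inc R1 by 3 -> R1=(0,3,0,0) value=3
Op 5: merge R0<->R2 -> R0=(5,0,0,0) R2=(5,0,0,0)
Op 6: inc R3 by 4 -> R3=(0,0,0,4) value=4
Op 7: inc R3 by 2 -> R3=(0,0,0,6) value=6
Op 8: inc R1 by 4 -> R1=(0,7,0,0) value=7
Op 9: merge R3<->R2 -> R3=(5,0,0,6) R2=(5,0,0,6)
Op 10: merge R3<->R1 -> R3=(5,7,0,6) R1=(5,7,0,6)
Op 11: inc R1 by 3 -> R1=(5,10,0,6) value=21
Op 12: merge R0<->R1 -> R0=(5,10,0,6) R1=(5,10,0,6)

Answer: 5 0 0 6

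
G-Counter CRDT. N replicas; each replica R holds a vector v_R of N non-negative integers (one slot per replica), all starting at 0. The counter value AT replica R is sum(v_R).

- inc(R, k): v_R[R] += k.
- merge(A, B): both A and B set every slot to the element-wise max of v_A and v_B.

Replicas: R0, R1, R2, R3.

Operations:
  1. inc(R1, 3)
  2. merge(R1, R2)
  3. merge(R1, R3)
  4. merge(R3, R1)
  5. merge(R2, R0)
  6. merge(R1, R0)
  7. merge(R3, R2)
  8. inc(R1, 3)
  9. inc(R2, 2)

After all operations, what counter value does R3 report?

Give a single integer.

Answer: 3

Derivation:
Op 1: inc R1 by 3 -> R1=(0,3,0,0) value=3
Op 2: merge R1<->R2 -> R1=(0,3,0,0) R2=(0,3,0,0)
Op 3: merge R1<->R3 -> R1=(0,3,0,0) R3=(0,3,0,0)
Op 4: merge R3<->R1 -> R3=(0,3,0,0) R1=(0,3,0,0)
Op 5: merge R2<->R0 -> R2=(0,3,0,0) R0=(0,3,0,0)
Op 6: merge R1<->R0 -> R1=(0,3,0,0) R0=(0,3,0,0)
Op 7: merge R3<->R2 -> R3=(0,3,0,0) R2=(0,3,0,0)
Op 8: inc R1 by 3 -> R1=(0,6,0,0) value=6
Op 9: inc R2 by 2 -> R2=(0,3,2,0) value=5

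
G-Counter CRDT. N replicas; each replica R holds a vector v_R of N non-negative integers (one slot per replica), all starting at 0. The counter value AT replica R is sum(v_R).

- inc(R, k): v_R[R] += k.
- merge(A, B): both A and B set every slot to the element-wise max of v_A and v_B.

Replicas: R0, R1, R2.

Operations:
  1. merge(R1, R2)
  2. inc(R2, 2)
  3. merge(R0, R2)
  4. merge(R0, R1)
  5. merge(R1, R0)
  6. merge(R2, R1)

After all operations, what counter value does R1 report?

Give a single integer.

Op 1: merge R1<->R2 -> R1=(0,0,0) R2=(0,0,0)
Op 2: inc R2 by 2 -> R2=(0,0,2) value=2
Op 3: merge R0<->R2 -> R0=(0,0,2) R2=(0,0,2)
Op 4: merge R0<->R1 -> R0=(0,0,2) R1=(0,0,2)
Op 5: merge R1<->R0 -> R1=(0,0,2) R0=(0,0,2)
Op 6: merge R2<->R1 -> R2=(0,0,2) R1=(0,0,2)

Answer: 2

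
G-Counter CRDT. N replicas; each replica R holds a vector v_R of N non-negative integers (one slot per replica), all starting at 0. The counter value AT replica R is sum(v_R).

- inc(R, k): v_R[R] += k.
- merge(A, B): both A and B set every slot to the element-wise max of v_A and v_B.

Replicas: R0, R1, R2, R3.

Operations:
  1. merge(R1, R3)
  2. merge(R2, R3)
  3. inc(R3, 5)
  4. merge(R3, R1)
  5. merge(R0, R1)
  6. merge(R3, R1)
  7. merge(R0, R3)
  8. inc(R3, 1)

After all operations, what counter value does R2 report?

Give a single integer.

Op 1: merge R1<->R3 -> R1=(0,0,0,0) R3=(0,0,0,0)
Op 2: merge R2<->R3 -> R2=(0,0,0,0) R3=(0,0,0,0)
Op 3: inc R3 by 5 -> R3=(0,0,0,5) value=5
Op 4: merge R3<->R1 -> R3=(0,0,0,5) R1=(0,0,0,5)
Op 5: merge R0<->R1 -> R0=(0,0,0,5) R1=(0,0,0,5)
Op 6: merge R3<->R1 -> R3=(0,0,0,5) R1=(0,0,0,5)
Op 7: merge R0<->R3 -> R0=(0,0,0,5) R3=(0,0,0,5)
Op 8: inc R3 by 1 -> R3=(0,0,0,6) value=6

Answer: 0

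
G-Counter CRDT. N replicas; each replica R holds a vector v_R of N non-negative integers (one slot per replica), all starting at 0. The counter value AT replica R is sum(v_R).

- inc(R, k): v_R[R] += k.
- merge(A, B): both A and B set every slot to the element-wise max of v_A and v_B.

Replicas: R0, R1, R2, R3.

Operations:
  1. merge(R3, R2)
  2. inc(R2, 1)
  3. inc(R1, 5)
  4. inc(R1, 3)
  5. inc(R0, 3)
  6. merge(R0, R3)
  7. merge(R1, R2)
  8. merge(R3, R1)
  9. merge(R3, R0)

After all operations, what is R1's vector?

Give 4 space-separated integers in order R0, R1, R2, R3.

Answer: 3 8 1 0

Derivation:
Op 1: merge R3<->R2 -> R3=(0,0,0,0) R2=(0,0,0,0)
Op 2: inc R2 by 1 -> R2=(0,0,1,0) value=1
Op 3: inc R1 by 5 -> R1=(0,5,0,0) value=5
Op 4: inc R1 by 3 -> R1=(0,8,0,0) value=8
Op 5: inc R0 by 3 -> R0=(3,0,0,0) value=3
Op 6: merge R0<->R3 -> R0=(3,0,0,0) R3=(3,0,0,0)
Op 7: merge R1<->R2 -> R1=(0,8,1,0) R2=(0,8,1,0)
Op 8: merge R3<->R1 -> R3=(3,8,1,0) R1=(3,8,1,0)
Op 9: merge R3<->R0 -> R3=(3,8,1,0) R0=(3,8,1,0)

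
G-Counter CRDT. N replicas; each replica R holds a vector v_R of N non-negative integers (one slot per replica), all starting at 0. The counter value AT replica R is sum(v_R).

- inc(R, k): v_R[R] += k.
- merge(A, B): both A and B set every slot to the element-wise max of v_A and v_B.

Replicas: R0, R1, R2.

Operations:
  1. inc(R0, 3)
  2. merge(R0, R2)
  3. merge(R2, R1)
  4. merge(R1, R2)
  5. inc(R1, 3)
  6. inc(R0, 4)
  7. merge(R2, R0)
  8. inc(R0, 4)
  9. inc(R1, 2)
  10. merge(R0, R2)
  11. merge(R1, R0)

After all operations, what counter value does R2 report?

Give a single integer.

Op 1: inc R0 by 3 -> R0=(3,0,0) value=3
Op 2: merge R0<->R2 -> R0=(3,0,0) R2=(3,0,0)
Op 3: merge R2<->R1 -> R2=(3,0,0) R1=(3,0,0)
Op 4: merge R1<->R2 -> R1=(3,0,0) R2=(3,0,0)
Op 5: inc R1 by 3 -> R1=(3,3,0) value=6
Op 6: inc R0 by 4 -> R0=(7,0,0) value=7
Op 7: merge R2<->R0 -> R2=(7,0,0) R0=(7,0,0)
Op 8: inc R0 by 4 -> R0=(11,0,0) value=11
Op 9: inc R1 by 2 -> R1=(3,5,0) value=8
Op 10: merge R0<->R2 -> R0=(11,0,0) R2=(11,0,0)
Op 11: merge R1<->R0 -> R1=(11,5,0) R0=(11,5,0)

Answer: 11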